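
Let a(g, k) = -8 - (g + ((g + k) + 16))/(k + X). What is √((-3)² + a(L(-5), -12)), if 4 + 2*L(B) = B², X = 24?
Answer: I*√39/6 ≈ 1.0408*I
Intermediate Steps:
L(B) = -2 + B²/2
a(g, k) = -8 - (16 + k + 2*g)/(24 + k) (a(g, k) = -8 - (g + ((g + k) + 16))/(k + 24) = -8 - (g + (16 + g + k))/(24 + k) = -8 - (16 + k + 2*g)/(24 + k))
√((-3)² + a(L(-5), -12)) = √((-3)² + (-208 - 9*(-12) - 2*(-2 + (½)*(-5)²))/(24 - 12)) = √(9 + (-208 + 108 - 2*(-2 + (½)*25))/12) = √(9 + (-208 + 108 - 2*(-2 + 25/2))/12) = √(9 + (-208 + 108 - 2*21/2)/12) = √(9 + (-208 + 108 - 21)/12) = √(9 + (1/12)*(-121)) = √(9 - 121/12) = √(-13/12) = I*√39/6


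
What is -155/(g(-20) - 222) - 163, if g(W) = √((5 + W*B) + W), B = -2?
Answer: -1136/7 ≈ -162.29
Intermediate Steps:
g(W) = √(5 - W) (g(W) = √((5 + W*(-2)) + W) = √((5 - 2*W) + W) = √(5 - W))
-155/(g(-20) - 222) - 163 = -155/(√(5 - 1*(-20)) - 222) - 163 = -155/(√(5 + 20) - 222) - 163 = -155/(√25 - 222) - 163 = -155/(5 - 222) - 163 = -155/(-217) - 163 = -155*(-1/217) - 163 = 5/7 - 163 = -1136/7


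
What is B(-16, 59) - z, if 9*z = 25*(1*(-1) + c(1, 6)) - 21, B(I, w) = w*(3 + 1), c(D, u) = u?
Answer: 2020/9 ≈ 224.44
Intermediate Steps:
B(I, w) = 4*w (B(I, w) = w*4 = 4*w)
z = 104/9 (z = (25*(1*(-1) + 6) - 21)/9 = (25*(-1 + 6) - 21)/9 = (25*5 - 21)/9 = (125 - 21)/9 = (1/9)*104 = 104/9 ≈ 11.556)
B(-16, 59) - z = 4*59 - 1*104/9 = 236 - 104/9 = 2020/9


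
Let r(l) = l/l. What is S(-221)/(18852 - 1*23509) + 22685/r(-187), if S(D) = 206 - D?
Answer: 105643618/4657 ≈ 22685.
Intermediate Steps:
r(l) = 1
S(-221)/(18852 - 1*23509) + 22685/r(-187) = (206 - 1*(-221))/(18852 - 1*23509) + 22685/1 = (206 + 221)/(18852 - 23509) + 22685*1 = 427/(-4657) + 22685 = 427*(-1/4657) + 22685 = -427/4657 + 22685 = 105643618/4657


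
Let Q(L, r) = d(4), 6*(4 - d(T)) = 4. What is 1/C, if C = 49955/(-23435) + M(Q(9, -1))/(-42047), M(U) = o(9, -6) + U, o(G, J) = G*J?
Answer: -31116993/66292753 ≈ -0.46939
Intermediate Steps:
d(T) = 10/3 (d(T) = 4 - 1/6*4 = 4 - 2/3 = 10/3)
Q(L, r) = 10/3
M(U) = -54 + U (M(U) = 9*(-6) + U = -54 + U)
C = -66292753/31116993 (C = 49955/(-23435) + (-54 + 10/3)/(-42047) = 49955*(-1/23435) - 152/3*(-1/42047) = -9991/4687 + 8/6639 = -66292753/31116993 ≈ -2.1304)
1/C = 1/(-66292753/31116993) = -31116993/66292753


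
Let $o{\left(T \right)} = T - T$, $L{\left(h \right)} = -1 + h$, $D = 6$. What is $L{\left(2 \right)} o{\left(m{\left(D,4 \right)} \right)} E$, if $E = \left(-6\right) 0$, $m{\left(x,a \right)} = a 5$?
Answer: $0$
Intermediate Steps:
$m{\left(x,a \right)} = 5 a$
$o{\left(T \right)} = 0$
$E = 0$
$L{\left(2 \right)} o{\left(m{\left(D,4 \right)} \right)} E = \left(-1 + 2\right) 0 \cdot 0 = 1 \cdot 0 \cdot 0 = 0 \cdot 0 = 0$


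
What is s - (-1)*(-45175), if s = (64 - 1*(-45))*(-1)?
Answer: -45284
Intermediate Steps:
s = -109 (s = (64 + 45)*(-1) = 109*(-1) = -109)
s - (-1)*(-45175) = -109 - (-1)*(-45175) = -109 - 1*45175 = -109 - 45175 = -45284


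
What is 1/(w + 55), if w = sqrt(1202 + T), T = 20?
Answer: 55/1803 - sqrt(1222)/1803 ≈ 0.011116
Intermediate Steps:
w = sqrt(1222) (w = sqrt(1202 + 20) = sqrt(1222) ≈ 34.957)
1/(w + 55) = 1/(sqrt(1222) + 55) = 1/(55 + sqrt(1222))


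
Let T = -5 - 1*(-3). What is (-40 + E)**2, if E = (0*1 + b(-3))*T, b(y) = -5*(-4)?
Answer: 6400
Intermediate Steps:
b(y) = 20
T = -2 (T = -5 + 3 = -2)
E = -40 (E = (0*1 + 20)*(-2) = (0 + 20)*(-2) = 20*(-2) = -40)
(-40 + E)**2 = (-40 - 40)**2 = (-80)**2 = 6400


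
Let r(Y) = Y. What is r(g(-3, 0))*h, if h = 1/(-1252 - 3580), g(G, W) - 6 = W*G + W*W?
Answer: -3/2416 ≈ -0.0012417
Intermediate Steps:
g(G, W) = 6 + W² + G*W (g(G, W) = 6 + (W*G + W*W) = 6 + (G*W + W²) = 6 + (W² + G*W) = 6 + W² + G*W)
h = -1/4832 (h = 1/(-4832) = -1/4832 ≈ -0.00020695)
r(g(-3, 0))*h = (6 + 0² - 3*0)*(-1/4832) = (6 + 0 + 0)*(-1/4832) = 6*(-1/4832) = -3/2416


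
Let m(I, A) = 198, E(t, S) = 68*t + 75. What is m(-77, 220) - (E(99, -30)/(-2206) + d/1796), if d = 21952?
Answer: 187067627/990494 ≈ 188.86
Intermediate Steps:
E(t, S) = 75 + 68*t
m(-77, 220) - (E(99, -30)/(-2206) + d/1796) = 198 - ((75 + 68*99)/(-2206) + 21952/1796) = 198 - ((75 + 6732)*(-1/2206) + 21952*(1/1796)) = 198 - (6807*(-1/2206) + 5488/449) = 198 - (-6807/2206 + 5488/449) = 198 - 1*9050185/990494 = 198 - 9050185/990494 = 187067627/990494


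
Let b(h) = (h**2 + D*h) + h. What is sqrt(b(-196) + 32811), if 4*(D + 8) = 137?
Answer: sqrt(65886) ≈ 256.68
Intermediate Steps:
D = 105/4 (D = -8 + (1/4)*137 = -8 + 137/4 = 105/4 ≈ 26.250)
b(h) = h**2 + 109*h/4 (b(h) = (h**2 + 105*h/4) + h = h**2 + 109*h/4)
sqrt(b(-196) + 32811) = sqrt((1/4)*(-196)*(109 + 4*(-196)) + 32811) = sqrt((1/4)*(-196)*(109 - 784) + 32811) = sqrt((1/4)*(-196)*(-675) + 32811) = sqrt(33075 + 32811) = sqrt(65886)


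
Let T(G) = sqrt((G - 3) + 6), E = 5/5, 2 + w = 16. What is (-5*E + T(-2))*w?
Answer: -56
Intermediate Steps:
w = 14 (w = -2 + 16 = 14)
E = 1 (E = 5*(1/5) = 1)
T(G) = sqrt(3 + G) (T(G) = sqrt((-3 + G) + 6) = sqrt(3 + G))
(-5*E + T(-2))*w = (-5*1 + sqrt(3 - 2))*14 = (-5 + sqrt(1))*14 = (-5 + 1)*14 = -4*14 = -56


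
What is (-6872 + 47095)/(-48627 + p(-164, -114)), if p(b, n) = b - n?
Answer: -40223/48677 ≈ -0.82632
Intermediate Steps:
(-6872 + 47095)/(-48627 + p(-164, -114)) = (-6872 + 47095)/(-48627 + (-164 - 1*(-114))) = 40223/(-48627 + (-164 + 114)) = 40223/(-48627 - 50) = 40223/(-48677) = 40223*(-1/48677) = -40223/48677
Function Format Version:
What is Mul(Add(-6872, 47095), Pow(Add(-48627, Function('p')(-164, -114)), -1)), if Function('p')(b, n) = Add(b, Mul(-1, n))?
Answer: Rational(-40223, 48677) ≈ -0.82632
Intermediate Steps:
Mul(Add(-6872, 47095), Pow(Add(-48627, Function('p')(-164, -114)), -1)) = Mul(Add(-6872, 47095), Pow(Add(-48627, Add(-164, Mul(-1, -114))), -1)) = Mul(40223, Pow(Add(-48627, Add(-164, 114)), -1)) = Mul(40223, Pow(Add(-48627, -50), -1)) = Mul(40223, Pow(-48677, -1)) = Mul(40223, Rational(-1, 48677)) = Rational(-40223, 48677)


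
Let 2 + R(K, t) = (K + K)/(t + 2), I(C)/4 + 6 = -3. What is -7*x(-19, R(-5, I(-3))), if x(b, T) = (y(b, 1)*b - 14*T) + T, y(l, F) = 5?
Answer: 8666/17 ≈ 509.76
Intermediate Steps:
I(C) = -36 (I(C) = -24 + 4*(-3) = -24 - 12 = -36)
R(K, t) = -2 + 2*K/(2 + t) (R(K, t) = -2 + (K + K)/(t + 2) = -2 + (2*K)/(2 + t) = -2 + 2*K/(2 + t))
x(b, T) = -13*T + 5*b (x(b, T) = (5*b - 14*T) + T = (-14*T + 5*b) + T = -13*T + 5*b)
-7*x(-19, R(-5, I(-3))) = -7*(-26*(-2 - 5 - 1*(-36))/(2 - 36) + 5*(-19)) = -7*(-26*(-2 - 5 + 36)/(-34) - 95) = -7*(-26*(-1)*29/34 - 95) = -7*(-13*(-29/17) - 95) = -7*(377/17 - 95) = -7*(-1238/17) = 8666/17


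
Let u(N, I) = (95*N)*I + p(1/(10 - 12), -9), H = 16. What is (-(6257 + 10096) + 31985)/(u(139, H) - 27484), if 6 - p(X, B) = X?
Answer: 31264/367605 ≈ 0.085048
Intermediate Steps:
p(X, B) = 6 - X
u(N, I) = 13/2 + 95*I*N (u(N, I) = (95*N)*I + (6 - 1/(10 - 12)) = 95*I*N + (6 - 1/(-2)) = 95*I*N + (6 - 1*(-1/2)) = 95*I*N + (6 + 1/2) = 95*I*N + 13/2 = 13/2 + 95*I*N)
(-(6257 + 10096) + 31985)/(u(139, H) - 27484) = (-(6257 + 10096) + 31985)/((13/2 + 95*16*139) - 27484) = (-1*16353 + 31985)/((13/2 + 211280) - 27484) = (-16353 + 31985)/(422573/2 - 27484) = 15632/(367605/2) = 15632*(2/367605) = 31264/367605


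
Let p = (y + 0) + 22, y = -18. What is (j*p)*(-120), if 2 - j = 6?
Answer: 1920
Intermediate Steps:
j = -4 (j = 2 - 1*6 = 2 - 6 = -4)
p = 4 (p = (-18 + 0) + 22 = -18 + 22 = 4)
(j*p)*(-120) = -4*4*(-120) = -16*(-120) = 1920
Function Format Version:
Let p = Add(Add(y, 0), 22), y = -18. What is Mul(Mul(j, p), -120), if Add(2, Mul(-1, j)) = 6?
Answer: 1920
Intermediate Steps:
j = -4 (j = Add(2, Mul(-1, 6)) = Add(2, -6) = -4)
p = 4 (p = Add(Add(-18, 0), 22) = Add(-18, 22) = 4)
Mul(Mul(j, p), -120) = Mul(Mul(-4, 4), -120) = Mul(-16, -120) = 1920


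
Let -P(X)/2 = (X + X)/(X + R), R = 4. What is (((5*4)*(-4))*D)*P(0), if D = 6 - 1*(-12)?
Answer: 0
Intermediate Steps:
P(X) = -4*X/(4 + X) (P(X) = -2*(X + X)/(X + 4) = -2*2*X/(4 + X) = -4*X/(4 + X))
D = 18 (D = 6 + 12 = 18)
(((5*4)*(-4))*D)*P(0) = (((5*4)*(-4))*18)*(-4*0/(4 + 0)) = ((20*(-4))*18)*(-4*0/4) = (-80*18)*(-4*0*¼) = -1440*0 = 0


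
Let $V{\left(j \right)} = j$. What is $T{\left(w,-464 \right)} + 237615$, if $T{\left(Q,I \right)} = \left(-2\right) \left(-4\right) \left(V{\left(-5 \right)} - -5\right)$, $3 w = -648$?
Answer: $237615$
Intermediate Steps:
$w = -216$ ($w = \frac{1}{3} \left(-648\right) = -216$)
$T{\left(Q,I \right)} = 0$ ($T{\left(Q,I \right)} = \left(-2\right) \left(-4\right) \left(-5 - -5\right) = 8 \left(-5 + 5\right) = 8 \cdot 0 = 0$)
$T{\left(w,-464 \right)} + 237615 = 0 + 237615 = 237615$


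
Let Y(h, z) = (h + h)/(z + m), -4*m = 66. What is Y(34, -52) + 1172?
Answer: 160428/137 ≈ 1171.0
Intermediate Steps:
m = -33/2 (m = -1/4*66 = -33/2 ≈ -16.500)
Y(h, z) = 2*h/(-33/2 + z) (Y(h, z) = (h + h)/(z - 33/2) = (2*h)/(-33/2 + z) = 2*h/(-33/2 + z))
Y(34, -52) + 1172 = 4*34/(-33 + 2*(-52)) + 1172 = 4*34/(-33 - 104) + 1172 = 4*34/(-137) + 1172 = 4*34*(-1/137) + 1172 = -136/137 + 1172 = 160428/137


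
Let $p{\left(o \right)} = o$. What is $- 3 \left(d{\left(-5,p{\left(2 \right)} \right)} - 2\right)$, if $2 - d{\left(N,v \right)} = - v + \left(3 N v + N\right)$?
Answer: $-111$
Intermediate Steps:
$d{\left(N,v \right)} = 2 + v - N - 3 N v$ ($d{\left(N,v \right)} = 2 - \left(- v + \left(3 N v + N\right)\right) = 2 - \left(- v + \left(N + 3 N v\right)\right) = 2 - \left(N - v + 3 N v\right) = 2 + v - N - 3 N v$)
$- 3 \left(d{\left(-5,p{\left(2 \right)} \right)} - 2\right) = - 3 \left(\left(2 + 2 - -5 - \left(-15\right) 2\right) - 2\right) = - 3 \left(\left(2 + 2 + 5 + 30\right) - 2\right) = - 3 \left(39 - 2\right) = \left(-3\right) 37 = -111$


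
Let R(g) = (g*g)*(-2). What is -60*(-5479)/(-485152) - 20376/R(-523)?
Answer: -21244298721/33175785352 ≈ -0.64036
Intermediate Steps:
R(g) = -2*g**2 (R(g) = g**2*(-2) = -2*g**2)
-60*(-5479)/(-485152) - 20376/R(-523) = -60*(-5479)/(-485152) - 20376/((-2*(-523)**2)) = 328740*(-1/485152) - 20376/((-2*273529)) = -82185/121288 - 20376/(-547058) = -82185/121288 - 20376*(-1/547058) = -82185/121288 + 10188/273529 = -21244298721/33175785352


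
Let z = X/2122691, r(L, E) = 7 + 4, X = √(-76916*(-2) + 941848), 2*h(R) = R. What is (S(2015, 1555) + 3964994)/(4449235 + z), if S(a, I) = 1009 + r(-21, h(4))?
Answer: 15901684797222711496889698/17839153507469008124024509 - 269395911157568*√1070/89195767537345040620122545 ≈ 0.89139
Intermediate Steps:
h(R) = R/2
X = 32*√1070 (X = √(153832 + 941848) = √1095680 = 32*√1070 ≈ 1046.7)
r(L, E) = 11
z = 32*√1070/2122691 (z = (32*√1070)/2122691 = (32*√1070)*(1/2122691) = 32*√1070/2122691 ≈ 0.00049312)
S(a, I) = 1020 (S(a, I) = 1009 + 11 = 1020)
(S(2015, 1555) + 3964994)/(4449235 + z) = (1020 + 3964994)/(4449235 + 32*√1070/2122691) = 3966014/(4449235 + 32*√1070/2122691)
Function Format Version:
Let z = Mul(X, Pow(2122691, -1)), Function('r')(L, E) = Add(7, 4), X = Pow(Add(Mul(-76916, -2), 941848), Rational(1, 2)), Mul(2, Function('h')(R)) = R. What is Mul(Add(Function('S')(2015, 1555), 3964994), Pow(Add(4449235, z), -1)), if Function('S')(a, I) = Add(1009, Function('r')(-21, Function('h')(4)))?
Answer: Add(Rational(15901684797222711496889698, 17839153507469008124024509), Mul(Rational(-269395911157568, 89195767537345040620122545), Pow(1070, Rational(1, 2)))) ≈ 0.89139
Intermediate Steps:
Function('h')(R) = Mul(Rational(1, 2), R)
X = Mul(32, Pow(1070, Rational(1, 2))) (X = Pow(Add(153832, 941848), Rational(1, 2)) = Pow(1095680, Rational(1, 2)) = Mul(32, Pow(1070, Rational(1, 2))) ≈ 1046.7)
Function('r')(L, E) = 11
z = Mul(Rational(32, 2122691), Pow(1070, Rational(1, 2))) (z = Mul(Mul(32, Pow(1070, Rational(1, 2))), Pow(2122691, -1)) = Mul(Mul(32, Pow(1070, Rational(1, 2))), Rational(1, 2122691)) = Mul(Rational(32, 2122691), Pow(1070, Rational(1, 2))) ≈ 0.00049312)
Function('S')(a, I) = 1020 (Function('S')(a, I) = Add(1009, 11) = 1020)
Mul(Add(Function('S')(2015, 1555), 3964994), Pow(Add(4449235, z), -1)) = Mul(Add(1020, 3964994), Pow(Add(4449235, Mul(Rational(32, 2122691), Pow(1070, Rational(1, 2)))), -1)) = Mul(3966014, Pow(Add(4449235, Mul(Rational(32, 2122691), Pow(1070, Rational(1, 2)))), -1))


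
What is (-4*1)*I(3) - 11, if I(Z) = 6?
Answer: -35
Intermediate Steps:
(-4*1)*I(3) - 11 = -4*1*6 - 11 = -4*6 - 11 = -24 - 11 = -35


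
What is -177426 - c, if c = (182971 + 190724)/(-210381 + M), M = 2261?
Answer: -7385105085/41624 ≈ -1.7742e+5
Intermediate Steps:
c = -74739/41624 (c = (182971 + 190724)/(-210381 + 2261) = 373695/(-208120) = 373695*(-1/208120) = -74739/41624 ≈ -1.7956)
-177426 - c = -177426 - 1*(-74739/41624) = -177426 + 74739/41624 = -7385105085/41624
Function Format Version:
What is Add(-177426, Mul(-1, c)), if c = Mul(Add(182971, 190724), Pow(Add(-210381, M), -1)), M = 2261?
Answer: Rational(-7385105085, 41624) ≈ -1.7742e+5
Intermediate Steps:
c = Rational(-74739, 41624) (c = Mul(Add(182971, 190724), Pow(Add(-210381, 2261), -1)) = Mul(373695, Pow(-208120, -1)) = Mul(373695, Rational(-1, 208120)) = Rational(-74739, 41624) ≈ -1.7956)
Add(-177426, Mul(-1, c)) = Add(-177426, Mul(-1, Rational(-74739, 41624))) = Add(-177426, Rational(74739, 41624)) = Rational(-7385105085, 41624)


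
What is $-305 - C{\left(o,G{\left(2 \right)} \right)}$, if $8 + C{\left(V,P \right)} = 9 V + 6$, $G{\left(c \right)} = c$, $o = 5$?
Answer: $-348$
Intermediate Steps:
$C{\left(V,P \right)} = -2 + 9 V$ ($C{\left(V,P \right)} = -8 + \left(9 V + 6\right) = -8 + \left(6 + 9 V\right) = -2 + 9 V$)
$-305 - C{\left(o,G{\left(2 \right)} \right)} = -305 - \left(-2 + 9 \cdot 5\right) = -305 - \left(-2 + 45\right) = -305 - 43 = -348$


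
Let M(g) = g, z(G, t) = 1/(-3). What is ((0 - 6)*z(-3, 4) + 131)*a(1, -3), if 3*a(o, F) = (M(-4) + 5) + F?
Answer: -266/3 ≈ -88.667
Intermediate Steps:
z(G, t) = -⅓
a(o, F) = ⅓ + F/3 (a(o, F) = ((-4 + 5) + F)/3 = (1 + F)/3 = ⅓ + F/3)
((0 - 6)*z(-3, 4) + 131)*a(1, -3) = ((0 - 6)*(-⅓) + 131)*(⅓ + (⅓)*(-3)) = (-6*(-⅓) + 131)*(⅓ - 1) = (2 + 131)*(-⅔) = 133*(-⅔) = -266/3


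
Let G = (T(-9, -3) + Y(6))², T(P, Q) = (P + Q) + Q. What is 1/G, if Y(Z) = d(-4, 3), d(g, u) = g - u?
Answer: 1/484 ≈ 0.0020661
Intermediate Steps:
Y(Z) = -7 (Y(Z) = -4 - 1*3 = -4 - 3 = -7)
T(P, Q) = P + 2*Q
G = 484 (G = ((-9 + 2*(-3)) - 7)² = ((-9 - 6) - 7)² = (-15 - 7)² = (-22)² = 484)
1/G = 1/484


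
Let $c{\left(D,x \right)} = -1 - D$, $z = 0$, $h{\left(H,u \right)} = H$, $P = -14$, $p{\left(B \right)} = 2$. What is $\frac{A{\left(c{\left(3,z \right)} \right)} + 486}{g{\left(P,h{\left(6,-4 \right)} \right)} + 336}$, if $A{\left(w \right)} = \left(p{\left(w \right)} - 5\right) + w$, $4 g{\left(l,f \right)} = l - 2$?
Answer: $\frac{479}{332} \approx 1.4428$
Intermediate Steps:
$g{\left(l,f \right)} = - \frac{1}{2} + \frac{l}{4}$ ($g{\left(l,f \right)} = \frac{l - 2}{4} = \frac{-2 + l}{4} = - \frac{1}{2} + \frac{l}{4}$)
$A{\left(w \right)} = -3 + w$ ($A{\left(w \right)} = \left(2 - 5\right) + w = -3 + w$)
$\frac{A{\left(c{\left(3,z \right)} \right)} + 486}{g{\left(P,h{\left(6,-4 \right)} \right)} + 336} = \frac{\left(-3 - 4\right) + 486}{\left(- \frac{1}{2} + \frac{1}{4} \left(-14\right)\right) + 336} = \frac{\left(-3 - 4\right) + 486}{\left(- \frac{1}{2} - \frac{7}{2}\right) + 336} = \frac{\left(-3 - 4\right) + 486}{-4 + 336} = \frac{-7 + 486}{332} = 479 \cdot \frac{1}{332} = \frac{479}{332}$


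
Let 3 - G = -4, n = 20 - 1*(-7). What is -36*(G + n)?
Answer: -1224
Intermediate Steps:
n = 27 (n = 20 + 7 = 27)
G = 7 (G = 3 - 1*(-4) = 3 + 4 = 7)
-36*(G + n) = -36*(7 + 27) = -36*34 = -1224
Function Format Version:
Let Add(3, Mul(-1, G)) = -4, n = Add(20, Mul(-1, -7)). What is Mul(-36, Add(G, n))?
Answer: -1224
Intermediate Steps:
n = 27 (n = Add(20, 7) = 27)
G = 7 (G = Add(3, Mul(-1, -4)) = Add(3, 4) = 7)
Mul(-36, Add(G, n)) = Mul(-36, Add(7, 27)) = Mul(-36, 34) = -1224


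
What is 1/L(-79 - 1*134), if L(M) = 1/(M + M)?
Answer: -426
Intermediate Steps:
L(M) = 1/(2*M)
1/L(-79 - 1*134) = 1/(1/(2*(-79 - 1*134))) = 1/(1/(2*(-79 - 134))) = 1/((½)/(-213)) = 1/((½)*(-1/213)) = 1/(-1/426) = -426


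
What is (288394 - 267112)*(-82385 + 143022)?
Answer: 1290476634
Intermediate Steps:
(288394 - 267112)*(-82385 + 143022) = 21282*60637 = 1290476634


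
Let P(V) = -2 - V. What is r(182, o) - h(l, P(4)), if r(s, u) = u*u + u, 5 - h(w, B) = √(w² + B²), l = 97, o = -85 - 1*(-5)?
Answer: 6315 + √9445 ≈ 6412.2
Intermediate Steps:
o = -80 (o = -85 + 5 = -80)
h(w, B) = 5 - √(B² + w²) (h(w, B) = 5 - √(w² + B²) = 5 - √(B² + w²))
r(s, u) = u + u² (r(s, u) = u² + u = u + u²)
r(182, o) - h(l, P(4)) = -80*(1 - 80) - (5 - √((-2 - 1*4)² + 97²)) = -80*(-79) - (5 - √((-2 - 4)² + 9409)) = 6320 - (5 - √((-6)² + 9409)) = 6320 - (5 - √(36 + 9409)) = 6320 - (5 - √9445) = 6320 + (-5 + √9445) = 6315 + √9445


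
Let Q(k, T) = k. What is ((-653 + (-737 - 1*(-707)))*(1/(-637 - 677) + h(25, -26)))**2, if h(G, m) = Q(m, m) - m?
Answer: 466489/1726596 ≈ 0.27018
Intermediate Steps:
h(G, m) = 0 (h(G, m) = m - m = 0)
((-653 + (-737 - 1*(-707)))*(1/(-637 - 677) + h(25, -26)))**2 = ((-653 + (-737 - 1*(-707)))*(1/(-637 - 677) + 0))**2 = ((-653 + (-737 + 707))*(1/(-1314) + 0))**2 = ((-653 - 30)*(-1/1314 + 0))**2 = (-683*(-1/1314))**2 = (683/1314)**2 = 466489/1726596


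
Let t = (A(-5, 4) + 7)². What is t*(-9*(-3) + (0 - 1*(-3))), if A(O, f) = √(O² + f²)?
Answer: 2700 + 420*√41 ≈ 5389.3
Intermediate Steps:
t = (7 + √41)² (t = (√((-5)² + 4²) + 7)² = (√(25 + 16) + 7)² = (√41 + 7)² = (7 + √41)² ≈ 179.64)
t*(-9*(-3) + (0 - 1*(-3))) = (7 + √41)²*(-9*(-3) + (0 - 1*(-3))) = (7 + √41)²*(27 + (0 + 3)) = (7 + √41)²*(27 + 3) = (7 + √41)²*30 = 30*(7 + √41)²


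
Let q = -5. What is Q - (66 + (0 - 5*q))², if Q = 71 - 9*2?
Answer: -8228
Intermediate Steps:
Q = 53 (Q = 71 - 18 = 53)
Q - (66 + (0 - 5*q))² = 53 - (66 + (0 - 5*(-5)))² = 53 - (66 + (0 + 25))² = 53 - (66 + 25)² = 53 - 1*91² = 53 - 1*8281 = 53 - 8281 = -8228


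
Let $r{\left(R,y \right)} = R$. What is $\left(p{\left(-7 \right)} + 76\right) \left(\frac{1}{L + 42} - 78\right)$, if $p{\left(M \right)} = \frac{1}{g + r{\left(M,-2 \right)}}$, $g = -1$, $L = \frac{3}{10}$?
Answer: $- \frac{2502661}{423} \approx -5916.5$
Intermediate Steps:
$L = \frac{3}{10}$ ($L = 3 \cdot \frac{1}{10} = \frac{3}{10} \approx 0.3$)
$p{\left(M \right)} = \frac{1}{-1 + M}$
$\left(p{\left(-7 \right)} + 76\right) \left(\frac{1}{L + 42} - 78\right) = \left(\frac{1}{-1 - 7} + 76\right) \left(\frac{1}{\frac{3}{10} + 42} - 78\right) = \left(\frac{1}{-8} + 76\right) \left(\frac{1}{\frac{423}{10}} - 78\right) = \left(- \frac{1}{8} + 76\right) \left(\frac{10}{423} - 78\right) = \frac{607}{8} \left(- \frac{32984}{423}\right) = - \frac{2502661}{423}$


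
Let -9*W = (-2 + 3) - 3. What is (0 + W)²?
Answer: 4/81 ≈ 0.049383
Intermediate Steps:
W = 2/9 (W = -((-2 + 3) - 3)/9 = -(1 - 3)/9 = -⅑*(-2) = 2/9 ≈ 0.22222)
(0 + W)² = (0 + 2/9)² = (2/9)² = 4/81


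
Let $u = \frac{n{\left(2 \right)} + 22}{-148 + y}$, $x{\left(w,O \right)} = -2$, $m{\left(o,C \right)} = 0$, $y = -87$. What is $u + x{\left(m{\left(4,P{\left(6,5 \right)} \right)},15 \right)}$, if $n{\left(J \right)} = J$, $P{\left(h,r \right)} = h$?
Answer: $- \frac{494}{235} \approx -2.1021$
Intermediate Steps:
$u = - \frac{24}{235}$ ($u = \frac{2 + 22}{-148 - 87} = \frac{24}{-235} = 24 \left(- \frac{1}{235}\right) = - \frac{24}{235} \approx -0.10213$)
$u + x{\left(m{\left(4,P{\left(6,5 \right)} \right)},15 \right)} = - \frac{24}{235} - 2 = - \frac{494}{235}$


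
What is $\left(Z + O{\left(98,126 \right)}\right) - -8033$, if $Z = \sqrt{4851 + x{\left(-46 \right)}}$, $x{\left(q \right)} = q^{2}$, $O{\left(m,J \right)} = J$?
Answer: $8159 + \sqrt{6967} \approx 8242.5$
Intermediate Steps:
$Z = \sqrt{6967}$ ($Z = \sqrt{4851 + \left(-46\right)^{2}} = \sqrt{4851 + 2116} = \sqrt{6967} \approx 83.469$)
$\left(Z + O{\left(98,126 \right)}\right) - -8033 = \left(\sqrt{6967} + 126\right) - -8033 = \left(126 + \sqrt{6967}\right) + \left(-3558 + 11591\right) = \left(126 + \sqrt{6967}\right) + 8033 = 8159 + \sqrt{6967}$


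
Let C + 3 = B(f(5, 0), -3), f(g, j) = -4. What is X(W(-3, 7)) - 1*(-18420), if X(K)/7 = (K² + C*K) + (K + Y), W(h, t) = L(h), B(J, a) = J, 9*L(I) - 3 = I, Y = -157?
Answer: 17321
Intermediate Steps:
L(I) = ⅓ + I/9
W(h, t) = ⅓ + h/9
C = -7 (C = -3 - 4 = -7)
X(K) = -1099 - 42*K + 7*K² (X(K) = 7*((K² - 7*K) + (K - 157)) = 7*((K² - 7*K) + (-157 + K)) = 7*(-157 + K² - 6*K) = -1099 - 42*K + 7*K²)
X(W(-3, 7)) - 1*(-18420) = (-1099 - 42*(⅓ + (⅑)*(-3)) + 7*(⅓ + (⅑)*(-3))²) - 1*(-18420) = (-1099 - 42*(⅓ - ⅓) + 7*(⅓ - ⅓)²) + 18420 = (-1099 - 42*0 + 7*0²) + 18420 = (-1099 + 0 + 7*0) + 18420 = (-1099 + 0 + 0) + 18420 = -1099 + 18420 = 17321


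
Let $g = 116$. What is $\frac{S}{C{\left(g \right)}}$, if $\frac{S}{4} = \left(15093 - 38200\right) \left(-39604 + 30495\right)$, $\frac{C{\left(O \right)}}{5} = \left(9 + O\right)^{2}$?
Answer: $\frac{841926652}{78125} \approx 10777.0$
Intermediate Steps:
$C{\left(O \right)} = 5 \left(9 + O\right)^{2}$
$S = 841926652$ ($S = 4 \left(15093 - 38200\right) \left(-39604 + 30495\right) = 4 \left(\left(-23107\right) \left(-9109\right)\right) = 4 \cdot 210481663 = 841926652$)
$\frac{S}{C{\left(g \right)}} = \frac{841926652}{5 \left(9 + 116\right)^{2}} = \frac{841926652}{5 \cdot 125^{2}} = \frac{841926652}{5 \cdot 15625} = \frac{841926652}{78125}$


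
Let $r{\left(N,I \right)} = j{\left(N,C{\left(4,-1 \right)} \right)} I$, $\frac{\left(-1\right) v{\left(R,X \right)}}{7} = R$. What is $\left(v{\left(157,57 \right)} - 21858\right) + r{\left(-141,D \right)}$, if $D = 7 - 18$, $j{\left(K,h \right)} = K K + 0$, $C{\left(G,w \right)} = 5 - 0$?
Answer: $-241648$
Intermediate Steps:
$v{\left(R,X \right)} = - 7 R$
$C{\left(G,w \right)} = 5$ ($C{\left(G,w \right)} = 5 + 0 = 5$)
$j{\left(K,h \right)} = K^{2}$ ($j{\left(K,h \right)} = K^{2} + 0 = K^{2}$)
$D = -11$ ($D = 7 - 18 = -11$)
$r{\left(N,I \right)} = I N^{2}$ ($r{\left(N,I \right)} = N^{2} I = I N^{2}$)
$\left(v{\left(157,57 \right)} - 21858\right) + r{\left(-141,D \right)} = \left(\left(-7\right) 157 - 21858\right) - 11 \left(-141\right)^{2} = \left(-1099 - 21858\right) - 218691 = -22957 - 218691 = -241648$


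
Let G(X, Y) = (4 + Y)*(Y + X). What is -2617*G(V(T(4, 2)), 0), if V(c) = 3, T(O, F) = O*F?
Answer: -31404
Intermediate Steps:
T(O, F) = F*O
G(X, Y) = (4 + Y)*(X + Y)
-2617*G(V(T(4, 2)), 0) = -2617*(0² + 4*3 + 4*0 + 3*0) = -2617*(0 + 12 + 0 + 0) = -2617*12 = -31404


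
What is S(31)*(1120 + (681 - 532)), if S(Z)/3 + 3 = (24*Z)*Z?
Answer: 87793227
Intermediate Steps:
S(Z) = -9 + 72*Z² (S(Z) = -9 + 3*((24*Z)*Z) = -9 + 3*(24*Z²) = -9 + 72*Z²)
S(31)*(1120 + (681 - 532)) = (-9 + 72*31²)*(1120 + (681 - 532)) = (-9 + 72*961)*(1120 + 149) = (-9 + 69192)*1269 = 69183*1269 = 87793227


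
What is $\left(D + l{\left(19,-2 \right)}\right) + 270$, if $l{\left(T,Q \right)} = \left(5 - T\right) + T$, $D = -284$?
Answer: $-9$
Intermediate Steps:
$l{\left(T,Q \right)} = 5$
$\left(D + l{\left(19,-2 \right)}\right) + 270 = \left(-284 + 5\right) + 270 = -279 + 270 = -9$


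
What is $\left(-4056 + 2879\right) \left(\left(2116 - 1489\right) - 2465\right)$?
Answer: $2163326$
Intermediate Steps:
$\left(-4056 + 2879\right) \left(\left(2116 - 1489\right) - 2465\right) = - 1177 \left(627 - 2465\right) = \left(-1177\right) \left(-1838\right) = 2163326$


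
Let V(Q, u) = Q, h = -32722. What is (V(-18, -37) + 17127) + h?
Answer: -15613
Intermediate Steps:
(V(-18, -37) + 17127) + h = (-18 + 17127) - 32722 = 17109 - 32722 = -15613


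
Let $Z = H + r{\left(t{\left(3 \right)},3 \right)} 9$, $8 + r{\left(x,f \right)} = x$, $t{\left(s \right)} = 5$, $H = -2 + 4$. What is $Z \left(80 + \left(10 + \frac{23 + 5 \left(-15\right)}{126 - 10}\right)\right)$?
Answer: $- \frac{64925}{29} \approx -2238.8$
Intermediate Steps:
$H = 2$
$r{\left(x,f \right)} = -8 + x$
$Z = -25$ ($Z = 2 + \left(-8 + 5\right) 9 = 2 - 27 = -25$)
$Z \left(80 + \left(10 + \frac{23 + 5 \left(-15\right)}{126 - 10}\right)\right) = - 25 \left(80 + \left(10 + \frac{23 + 5 \left(-15\right)}{126 - 10}\right)\right) = - 25 \left(80 + \left(10 + \frac{23 - 75}{116}\right)\right) = - 25 \left(80 + \left(10 - \frac{13}{29}\right)\right) = - 25 \left(80 + \frac{277}{29}\right) = \left(-25\right) \frac{2597}{29} = - \frac{64925}{29}$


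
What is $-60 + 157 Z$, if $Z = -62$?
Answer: $-9794$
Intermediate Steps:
$-60 + 157 Z = -60 + 157 \left(-62\right) = -60 - 9734 = -9794$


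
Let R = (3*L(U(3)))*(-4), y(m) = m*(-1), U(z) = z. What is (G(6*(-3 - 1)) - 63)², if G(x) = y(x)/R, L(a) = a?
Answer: 36481/9 ≈ 4053.4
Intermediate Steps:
y(m) = -m
R = -36 (R = (3*3)*(-4) = 9*(-4) = -36)
G(x) = x/36 (G(x) = -x/(-36) = -x*(-1/36) = x/36)
(G(6*(-3 - 1)) - 63)² = ((6*(-3 - 1))/36 - 63)² = ((6*(-4))/36 - 63)² = ((1/36)*(-24) - 63)² = (-⅔ - 63)² = (-191/3)² = 36481/9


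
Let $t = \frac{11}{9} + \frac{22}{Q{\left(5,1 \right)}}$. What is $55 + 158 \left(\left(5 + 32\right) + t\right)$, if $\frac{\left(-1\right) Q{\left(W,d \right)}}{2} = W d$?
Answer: $\frac{258593}{45} \approx 5746.5$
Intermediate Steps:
$Q{\left(W,d \right)} = - 2 W d$
$t = - \frac{44}{45}$ ($t = \frac{11}{9} + \frac{22}{\left(-2\right) 5 \cdot 1} = 11 \cdot \frac{1}{9} + \frac{22}{-10} = \frac{11}{9} + 22 \left(- \frac{1}{10}\right) = \frac{11}{9} - \frac{11}{5} = - \frac{44}{45} \approx -0.97778$)
$55 + 158 \left(\left(5 + 32\right) + t\right) = 55 + 158 \left(\left(5 + 32\right) - \frac{44}{45}\right) = 55 + 158 \left(37 - \frac{44}{45}\right) = 55 + 158 \cdot \frac{1621}{45} = 55 + \frac{256118}{45} = \frac{258593}{45}$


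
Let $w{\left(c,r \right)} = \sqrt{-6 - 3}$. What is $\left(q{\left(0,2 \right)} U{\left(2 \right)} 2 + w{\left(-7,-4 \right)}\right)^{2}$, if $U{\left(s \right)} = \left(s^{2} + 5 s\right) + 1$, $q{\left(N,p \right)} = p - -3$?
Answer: $22491 + 900 i \approx 22491.0 + 900.0 i$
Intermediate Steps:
$q{\left(N,p \right)} = 3 + p$ ($q{\left(N,p \right)} = p + 3 = 3 + p$)
$w{\left(c,r \right)} = 3 i$ ($w{\left(c,r \right)} = \sqrt{-9} = 3 i$)
$U{\left(s \right)} = 1 + s^{2} + 5 s$
$\left(q{\left(0,2 \right)} U{\left(2 \right)} 2 + w{\left(-7,-4 \right)}\right)^{2} = \left(\left(3 + 2\right) \left(1 + 2^{2} + 5 \cdot 2\right) 2 + 3 i\right)^{2} = \left(5 \left(1 + 4 + 10\right) 2 + 3 i\right)^{2} = \left(5 \cdot 15 \cdot 2 + 3 i\right)^{2} = \left(75 \cdot 2 + 3 i\right)^{2} = \left(150 + 3 i\right)^{2}$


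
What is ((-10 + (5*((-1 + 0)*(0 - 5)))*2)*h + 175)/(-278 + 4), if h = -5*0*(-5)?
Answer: -175/274 ≈ -0.63869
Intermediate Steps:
h = 0 (h = 0*(-5) = 0)
((-10 + (5*((-1 + 0)*(0 - 5)))*2)*h + 175)/(-278 + 4) = ((-10 + (5*((-1 + 0)*(0 - 5)))*2)*0 + 175)/(-278 + 4) = ((-10 + (5*(-1*(-5)))*2)*0 + 175)/(-274) = ((-10 + (5*5)*2)*0 + 175)*(-1/274) = ((-10 + 25*2)*0 + 175)*(-1/274) = ((-10 + 50)*0 + 175)*(-1/274) = (40*0 + 175)*(-1/274) = (0 + 175)*(-1/274) = 175*(-1/274) = -175/274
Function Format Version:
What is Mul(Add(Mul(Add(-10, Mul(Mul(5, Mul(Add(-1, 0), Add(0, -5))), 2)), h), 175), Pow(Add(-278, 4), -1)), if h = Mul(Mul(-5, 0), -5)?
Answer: Rational(-175, 274) ≈ -0.63869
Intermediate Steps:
h = 0 (h = Mul(0, -5) = 0)
Mul(Add(Mul(Add(-10, Mul(Mul(5, Mul(Add(-1, 0), Add(0, -5))), 2)), h), 175), Pow(Add(-278, 4), -1)) = Mul(Add(Mul(Add(-10, Mul(Mul(5, Mul(Add(-1, 0), Add(0, -5))), 2)), 0), 175), Pow(Add(-278, 4), -1)) = Mul(Add(Mul(Add(-10, Mul(Mul(5, Mul(-1, -5)), 2)), 0), 175), Pow(-274, -1)) = Mul(Add(Mul(Add(-10, Mul(Mul(5, 5), 2)), 0), 175), Rational(-1, 274)) = Mul(Add(Mul(Add(-10, Mul(25, 2)), 0), 175), Rational(-1, 274)) = Mul(Add(Mul(Add(-10, 50), 0), 175), Rational(-1, 274)) = Mul(Add(Mul(40, 0), 175), Rational(-1, 274)) = Mul(Add(0, 175), Rational(-1, 274)) = Mul(175, Rational(-1, 274)) = Rational(-175, 274)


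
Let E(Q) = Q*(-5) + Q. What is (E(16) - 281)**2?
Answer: 119025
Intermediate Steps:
E(Q) = -4*Q (E(Q) = -5*Q + Q = -4*Q)
(E(16) - 281)**2 = (-4*16 - 281)**2 = (-64 - 281)**2 = (-345)**2 = 119025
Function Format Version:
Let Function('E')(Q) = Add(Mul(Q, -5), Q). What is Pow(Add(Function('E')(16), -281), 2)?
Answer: 119025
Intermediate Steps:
Function('E')(Q) = Mul(-4, Q) (Function('E')(Q) = Add(Mul(-5, Q), Q) = Mul(-4, Q))
Pow(Add(Function('E')(16), -281), 2) = Pow(Add(Mul(-4, 16), -281), 2) = Pow(Add(-64, -281), 2) = Pow(-345, 2) = 119025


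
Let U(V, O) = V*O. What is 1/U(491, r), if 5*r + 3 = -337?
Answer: -1/33388 ≈ -2.9951e-5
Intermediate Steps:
r = -68 (r = -3/5 + (1/5)*(-337) = -3/5 - 337/5 = -68)
U(V, O) = O*V
1/U(491, r) = 1/(-68*491) = 1/(-33388) = -1/33388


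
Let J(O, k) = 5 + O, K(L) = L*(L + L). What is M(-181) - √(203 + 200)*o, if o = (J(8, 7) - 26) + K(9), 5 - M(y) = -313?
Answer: 318 - 149*√403 ≈ -2673.2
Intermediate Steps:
M(y) = 318 (M(y) = 5 - 1*(-313) = 5 + 313 = 318)
K(L) = 2*L² (K(L) = L*(2*L) = 2*L²)
o = 149 (o = ((5 + 8) - 26) + 2*9² = (13 - 26) + 2*81 = -13 + 162 = 149)
M(-181) - √(203 + 200)*o = 318 - √(203 + 200)*149 = 318 - √403*149 = 318 - 149*√403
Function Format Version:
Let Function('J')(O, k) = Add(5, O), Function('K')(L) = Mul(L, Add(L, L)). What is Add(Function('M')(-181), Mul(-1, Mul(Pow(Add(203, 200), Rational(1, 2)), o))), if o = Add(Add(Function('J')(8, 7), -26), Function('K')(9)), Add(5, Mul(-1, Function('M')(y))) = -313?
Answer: Add(318, Mul(-149, Pow(403, Rational(1, 2)))) ≈ -2673.2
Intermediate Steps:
Function('M')(y) = 318 (Function('M')(y) = Add(5, Mul(-1, -313)) = Add(5, 313) = 318)
Function('K')(L) = Mul(2, Pow(L, 2)) (Function('K')(L) = Mul(L, Mul(2, L)) = Mul(2, Pow(L, 2)))
o = 149 (o = Add(Add(Add(5, 8), -26), Mul(2, Pow(9, 2))) = Add(Add(13, -26), Mul(2, 81)) = Add(-13, 162) = 149)
Add(Function('M')(-181), Mul(-1, Mul(Pow(Add(203, 200), Rational(1, 2)), o))) = Add(318, Mul(-1, Mul(Pow(Add(203, 200), Rational(1, 2)), 149))) = Add(318, Mul(-1, Mul(Pow(403, Rational(1, 2)), 149))) = Add(318, Mul(-1, Mul(149, Pow(403, Rational(1, 2))))) = Add(318, Mul(-149, Pow(403, Rational(1, 2))))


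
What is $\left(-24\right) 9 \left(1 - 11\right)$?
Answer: $2160$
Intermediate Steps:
$\left(-24\right) 9 \left(1 - 11\right) = \left(-216\right) \left(-10\right) = 2160$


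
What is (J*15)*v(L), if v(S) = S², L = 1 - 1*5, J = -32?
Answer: -7680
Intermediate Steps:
L = -4 (L = 1 - 5 = -4)
(J*15)*v(L) = -32*15*(-4)² = -480*16 = -7680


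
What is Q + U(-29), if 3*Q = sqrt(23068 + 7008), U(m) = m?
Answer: -29 + 2*sqrt(7519)/3 ≈ 28.808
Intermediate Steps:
Q = 2*sqrt(7519)/3 (Q = sqrt(23068 + 7008)/3 = sqrt(30076)/3 = (2*sqrt(7519))/3 = 2*sqrt(7519)/3 ≈ 57.808)
Q + U(-29) = 2*sqrt(7519)/3 - 29 = -29 + 2*sqrt(7519)/3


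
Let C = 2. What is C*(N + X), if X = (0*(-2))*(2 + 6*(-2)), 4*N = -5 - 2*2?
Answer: -9/2 ≈ -4.5000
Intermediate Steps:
N = -9/4 (N = (-5 - 2*2)/4 = (-5 - 4)/4 = (¼)*(-9) = -9/4 ≈ -2.2500)
X = 0 (X = 0*(2 - 12) = 0*(-10) = 0)
C*(N + X) = 2*(-9/4 + 0) = 2*(-9/4) = -9/2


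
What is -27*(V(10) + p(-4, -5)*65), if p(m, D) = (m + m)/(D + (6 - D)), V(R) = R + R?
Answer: 1800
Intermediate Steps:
V(R) = 2*R
p(m, D) = m/3 (p(m, D) = (2*m)/6 = (2*m)*(⅙) = m/3)
-27*(V(10) + p(-4, -5)*65) = -27*(2*10 + ((⅓)*(-4))*65) = -27*(20 - 4/3*65) = -27*(20 - 260/3) = -27*(-200/3) = 1800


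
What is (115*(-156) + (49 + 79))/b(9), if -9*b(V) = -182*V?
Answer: -8906/91 ≈ -97.868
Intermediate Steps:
b(V) = 182*V/9 (b(V) = -(-182)*V/9 = 182*V/9)
(115*(-156) + (49 + 79))/b(9) = (115*(-156) + (49 + 79))/(((182/9)*9)) = (-17940 + 128)/182 = -17812*1/182 = -8906/91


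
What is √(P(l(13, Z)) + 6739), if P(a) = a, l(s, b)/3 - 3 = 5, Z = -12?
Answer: √6763 ≈ 82.237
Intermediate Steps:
l(s, b) = 24 (l(s, b) = 9 + 3*5 = 9 + 15 = 24)
√(P(l(13, Z)) + 6739) = √(24 + 6739) = √6763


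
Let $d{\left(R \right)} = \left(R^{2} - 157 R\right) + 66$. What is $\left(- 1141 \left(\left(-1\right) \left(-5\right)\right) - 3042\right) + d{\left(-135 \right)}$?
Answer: $30739$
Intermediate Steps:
$d{\left(R \right)} = 66 + R^{2} - 157 R$
$\left(- 1141 \left(\left(-1\right) \left(-5\right)\right) - 3042\right) + d{\left(-135 \right)} = \left(- 1141 \left(\left(-1\right) \left(-5\right)\right) - 3042\right) + \left(66 + \left(-135\right)^{2} - -21195\right) = \left(\left(-1141\right) 5 - 3042\right) + \left(66 + 18225 + 21195\right) = \left(-5705 - 3042\right) + 39486 = -8747 + 39486 = 30739$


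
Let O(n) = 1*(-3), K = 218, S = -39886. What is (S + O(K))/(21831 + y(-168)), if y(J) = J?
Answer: -39889/21663 ≈ -1.8413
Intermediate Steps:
O(n) = -3
(S + O(K))/(21831 + y(-168)) = (-39886 - 3)/(21831 - 168) = -39889/21663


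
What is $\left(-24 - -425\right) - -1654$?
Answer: $2055$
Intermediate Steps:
$\left(-24 - -425\right) - -1654 = \left(-24 + 425\right) + 1654 = 401 + 1654 = 2055$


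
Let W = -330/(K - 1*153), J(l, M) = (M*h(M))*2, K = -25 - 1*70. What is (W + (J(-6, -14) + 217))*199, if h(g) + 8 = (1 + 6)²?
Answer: -22940521/124 ≈ -1.8500e+5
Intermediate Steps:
h(g) = 41 (h(g) = -8 + (1 + 6)² = -8 + 7² = -8 + 49 = 41)
K = -95 (K = -25 - 70 = -95)
J(l, M) = 82*M (J(l, M) = (M*41)*2 = (41*M)*2 = 82*M)
W = 165/124 (W = -330/(-95 - 1*153) = -330/(-95 - 153) = -330/(-248) = -330*(-1/248) = 165/124 ≈ 1.3306)
(W + (J(-6, -14) + 217))*199 = (165/124 + (82*(-14) + 217))*199 = (165/124 + (-1148 + 217))*199 = (165/124 - 931)*199 = -115279/124*199 = -22940521/124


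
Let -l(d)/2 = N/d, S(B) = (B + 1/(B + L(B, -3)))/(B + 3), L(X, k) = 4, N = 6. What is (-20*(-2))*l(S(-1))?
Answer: 1440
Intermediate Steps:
S(B) = (B + 1/(4 + B))/(3 + B) (S(B) = (B + 1/(B + 4))/(B + 3) = (B + 1/(4 + B))/(3 + B))
l(d) = -12/d
(-20*(-2))*l(S(-1)) = (-20*(-2))*(-12*(12 + (-1)² + 7*(-1))/(1 + (-1)² + 4*(-1))) = 40*(-12*(12 + 1 - 7)/(1 + 1 - 4)) = 40*(-12/(-2/6)) = 40*(-12/((⅙)*(-2))) = 40*(-12/(-⅓)) = 40*(-12*(-3)) = 40*36 = 1440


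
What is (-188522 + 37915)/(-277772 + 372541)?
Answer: -150607/94769 ≈ -1.5892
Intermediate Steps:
(-188522 + 37915)/(-277772 + 372541) = -150607/94769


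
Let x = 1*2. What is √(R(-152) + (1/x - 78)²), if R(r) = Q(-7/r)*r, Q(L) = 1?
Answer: √23417/2 ≈ 76.513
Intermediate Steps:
x = 2
R(r) = r (R(r) = 1*r = r)
√(R(-152) + (1/x - 78)²) = √(-152 + (1/2 - 78)²) = √(-152 + (½ - 78)²) = √(-152 + (-155/2)²) = √(-152 + 24025/4) = √(23417/4) = √23417/2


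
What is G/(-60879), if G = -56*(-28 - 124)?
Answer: -1216/8697 ≈ -0.13982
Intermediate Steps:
G = 8512 (G = -56*(-152) = 8512)
G/(-60879) = 8512/(-60879) = 8512*(-1/60879) = -1216/8697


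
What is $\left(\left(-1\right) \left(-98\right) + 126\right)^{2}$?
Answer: $50176$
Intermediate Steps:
$\left(\left(-1\right) \left(-98\right) + 126\right)^{2} = \left(98 + 126\right)^{2} = 224^{2} = 50176$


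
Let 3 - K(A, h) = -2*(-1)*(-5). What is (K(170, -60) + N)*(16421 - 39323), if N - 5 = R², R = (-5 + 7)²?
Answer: -778668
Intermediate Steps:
R = 4 (R = 2² = 4)
K(A, h) = 13 (K(A, h) = 3 - (-2*(-1))*(-5) = 3 - 2*(-5) = 3 - 1*(-10) = 3 + 10 = 13)
N = 21 (N = 5 + 4² = 5 + 16 = 21)
(K(170, -60) + N)*(16421 - 39323) = (13 + 21)*(16421 - 39323) = 34*(-22902) = -778668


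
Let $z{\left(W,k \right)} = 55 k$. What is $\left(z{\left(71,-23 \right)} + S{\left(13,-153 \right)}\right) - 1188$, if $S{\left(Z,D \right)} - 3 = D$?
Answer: $-2603$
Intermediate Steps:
$S{\left(Z,D \right)} = 3 + D$
$\left(z{\left(71,-23 \right)} + S{\left(13,-153 \right)}\right) - 1188 = \left(55 \left(-23\right) + \left(3 - 153\right)\right) - 1188 = \left(-1265 - 150\right) - 1188 = -1415 - 1188 = -2603$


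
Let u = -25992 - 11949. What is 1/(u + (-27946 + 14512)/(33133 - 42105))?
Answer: -4486/170196609 ≈ -2.6358e-5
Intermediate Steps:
u = -37941
1/(u + (-27946 + 14512)/(33133 - 42105)) = 1/(-37941 + (-27946 + 14512)/(33133 - 42105)) = 1/(-37941 - 13434/(-8972)) = 1/(-37941 - 13434*(-1/8972)) = 1/(-37941 + 6717/4486) = 1/(-170196609/4486) = -4486/170196609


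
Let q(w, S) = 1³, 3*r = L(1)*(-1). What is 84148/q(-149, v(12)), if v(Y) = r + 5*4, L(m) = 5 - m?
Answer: 84148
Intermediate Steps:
r = -4/3 (r = ((5 - 1*1)*(-1))/3 = ((5 - 1)*(-1))/3 = (4*(-1))/3 = (⅓)*(-4) = -4/3 ≈ -1.3333)
v(Y) = 56/3 (v(Y) = -4/3 + 5*4 = -4/3 + 20 = 56/3)
q(w, S) = 1
84148/q(-149, v(12)) = 84148/1 = 84148*1 = 84148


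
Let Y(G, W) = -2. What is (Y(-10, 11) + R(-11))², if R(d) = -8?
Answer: 100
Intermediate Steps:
(Y(-10, 11) + R(-11))² = (-2 - 8)² = (-10)² = 100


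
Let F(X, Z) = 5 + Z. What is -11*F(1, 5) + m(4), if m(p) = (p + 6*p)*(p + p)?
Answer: 114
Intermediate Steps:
m(p) = 14*p**2 (m(p) = (7*p)*(2*p) = 14*p**2)
-11*F(1, 5) + m(4) = -11*(5 + 5) + 14*4**2 = -11*10 + 14*16 = -110 + 224 = 114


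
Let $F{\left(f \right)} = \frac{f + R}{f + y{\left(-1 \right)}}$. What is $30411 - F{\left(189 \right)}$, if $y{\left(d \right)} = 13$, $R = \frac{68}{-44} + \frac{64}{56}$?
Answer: $\frac{236499086}{7777} \approx 30410.0$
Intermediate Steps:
$R = - \frac{31}{77}$ ($R = 68 \left(- \frac{1}{44}\right) + 64 \cdot \frac{1}{56} = - \frac{17}{11} + \frac{8}{7} = - \frac{31}{77} \approx -0.4026$)
$F{\left(f \right)} = \frac{- \frac{31}{77} + f}{13 + f}$ ($F{\left(f \right)} = \frac{f - \frac{31}{77}}{f + 13} = \frac{- \frac{31}{77} + f}{13 + f}$)
$30411 - F{\left(189 \right)} = 30411 - \frac{- \frac{31}{77} + 189}{13 + 189} = 30411 - \frac{1}{202} \cdot \frac{14522}{77} = 30411 - \frac{7261}{7777} = \frac{236499086}{7777}$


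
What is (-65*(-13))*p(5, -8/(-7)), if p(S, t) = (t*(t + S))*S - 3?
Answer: 1329185/49 ≈ 27126.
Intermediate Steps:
p(S, t) = -3 + S*t*(S + t) (p(S, t) = (t*(S + t))*S - 3 = S*t*(S + t) - 3 = -3 + S*t*(S + t))
(-65*(-13))*p(5, -8/(-7)) = (-65*(-13))*(-3 + 5*(-8/(-7))² - 8/(-7)*5²) = 845*(-3 + 5*(-8*(-⅐))² - 8*(-⅐)*25) = 845*(-3 + 5*(8/7)² + (8/7)*25) = 845*(-3 + 5*(64/49) + 200/7) = 845*(-3 + 320/49 + 200/7) = 845*(1573/49) = 1329185/49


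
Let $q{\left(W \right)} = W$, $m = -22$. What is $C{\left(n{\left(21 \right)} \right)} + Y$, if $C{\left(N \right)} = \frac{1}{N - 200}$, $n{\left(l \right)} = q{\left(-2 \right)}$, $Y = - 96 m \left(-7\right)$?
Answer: $- \frac{2986369}{202} \approx -14784.0$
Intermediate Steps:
$Y = -14784$ ($Y = \left(-96\right) \left(-22\right) \left(-7\right) = 2112 \left(-7\right) = -14784$)
$n{\left(l \right)} = -2$
$C{\left(N \right)} = \frac{1}{-200 + N}$
$C{\left(n{\left(21 \right)} \right)} + Y = \frac{1}{-200 - 2} - 14784 = \frac{1}{-202} - 14784 = - \frac{1}{202} - 14784 = - \frac{2986369}{202}$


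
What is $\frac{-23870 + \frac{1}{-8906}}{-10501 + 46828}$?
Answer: $- \frac{212586221}{323528262} \approx -0.65709$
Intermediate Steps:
$\frac{-23870 + \frac{1}{-8906}}{-10501 + 46828} = \frac{-23870 - \frac{1}{8906}}{36327} = \left(- \frac{212586221}{8906}\right) \frac{1}{36327} = - \frac{212586221}{323528262}$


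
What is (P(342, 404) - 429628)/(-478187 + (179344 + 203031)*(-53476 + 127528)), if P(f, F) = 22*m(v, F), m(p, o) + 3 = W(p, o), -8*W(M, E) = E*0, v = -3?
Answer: -429694/28315155313 ≈ -1.5175e-5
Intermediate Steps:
W(M, E) = 0 (W(M, E) = -E*0/8 = -⅛*0 = 0)
m(p, o) = -3 (m(p, o) = -3 + 0 = -3)
P(f, F) = -66 (P(f, F) = 22*(-3) = -66)
(P(342, 404) - 429628)/(-478187 + (179344 + 203031)*(-53476 + 127528)) = (-66 - 429628)/(-478187 + (179344 + 203031)*(-53476 + 127528)) = -429694/(-478187 + 382375*74052) = -429694/(-478187 + 28315633500) = -429694/28315155313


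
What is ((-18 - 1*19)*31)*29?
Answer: -33263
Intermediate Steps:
((-18 - 1*19)*31)*29 = ((-18 - 19)*31)*29 = -37*31*29 = -1147*29 = -33263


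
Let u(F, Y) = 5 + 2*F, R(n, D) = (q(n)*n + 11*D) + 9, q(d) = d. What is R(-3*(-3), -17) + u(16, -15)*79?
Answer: 2826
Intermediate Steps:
R(n, D) = 9 + n² + 11*D (R(n, D) = (n*n + 11*D) + 9 = (n² + 11*D) + 9 = 9 + n² + 11*D)
R(-3*(-3), -17) + u(16, -15)*79 = (9 + (-3*(-3))² + 11*(-17)) + (5 + 2*16)*79 = (9 + 9² - 187) + (5 + 32)*79 = (9 + 81 - 187) + 37*79 = -97 + 2923 = 2826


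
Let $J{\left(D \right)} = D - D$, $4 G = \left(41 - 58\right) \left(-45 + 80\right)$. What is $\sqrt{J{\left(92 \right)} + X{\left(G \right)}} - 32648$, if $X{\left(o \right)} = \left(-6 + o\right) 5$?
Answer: $-32648 + \frac{i \sqrt{3095}}{2} \approx -32648.0 + 27.816 i$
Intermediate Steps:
$G = - \frac{595}{4}$ ($G = \frac{\left(41 - 58\right) \left(-45 + 80\right)}{4} = \frac{\left(-17\right) 35}{4} = \frac{1}{4} \left(-595\right) = - \frac{595}{4} \approx -148.75$)
$J{\left(D \right)} = 0$
$X{\left(o \right)} = -30 + 5 o$
$\sqrt{J{\left(92 \right)} + X{\left(G \right)}} - 32648 = \sqrt{0 + \left(-30 + 5 \left(- \frac{595}{4}\right)\right)} - 32648 = \sqrt{0 - \frac{3095}{4}} - 32648 = \sqrt{- \frac{3095}{4}} - 32648 = \frac{i \sqrt{3095}}{2} - 32648 = -32648 + \frac{i \sqrt{3095}}{2}$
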